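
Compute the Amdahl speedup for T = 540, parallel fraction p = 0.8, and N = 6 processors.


Amdahl's law: T_p = T × ((1-p) + p/N)
= 540 × ((1-0.8) + 0.8/6)
= 540 × (0.20 + 0.1333)
= 540 × 0.3333
= 180.00
Speedup = 540/180.00
= 3.00×


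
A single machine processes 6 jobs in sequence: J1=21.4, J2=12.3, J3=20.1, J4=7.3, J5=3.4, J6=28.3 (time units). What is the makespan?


Sequential makespan: sum all processing times
= 21.4 + 12.3 + 20.1 + 7.3 + 3.4 + 28.3
= 92.8 time units


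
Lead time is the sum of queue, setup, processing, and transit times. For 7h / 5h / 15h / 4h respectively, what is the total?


Lead time = queue + setup + processing + transit
= 7 + 5 + 15 + 4
= 31 hours


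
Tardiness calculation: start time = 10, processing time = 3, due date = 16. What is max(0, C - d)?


Completion = start + processing = 10 + 3 = 13
Tardiness = max(0, C - d) = max(0, 13 - 16)
= max(0, -3)
= 0


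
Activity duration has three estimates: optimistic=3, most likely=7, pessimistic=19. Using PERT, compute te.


te = (o + 4m + p) / 6
= (3 + 4×7 + 19) / 6
= (3 + 28 + 19) / 6
= 50 / 6
= 8.33


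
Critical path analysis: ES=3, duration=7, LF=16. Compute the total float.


EF = ES + duration = 3 + 7 = 10
LS = LF - duration = 16 - 7 = 9
Total Float = LF - EF = 16 - 10
(or LS - ES = 9 - 3)
= 6


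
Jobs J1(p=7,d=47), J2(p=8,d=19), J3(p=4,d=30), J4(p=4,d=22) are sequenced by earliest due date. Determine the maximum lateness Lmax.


EDD order: J2 → J4 → J3 → J1
Completion and lateness:
  J2: C=8, d=19, L=8-19=-11
  J4: C=12, d=22, L=12-22=-10
  J3: C=16, d=30, L=16-30=-14
  J1: C=23, d=47, L=23-47=-24
Lmax = max(-11, -10, -14, -24)
= -10


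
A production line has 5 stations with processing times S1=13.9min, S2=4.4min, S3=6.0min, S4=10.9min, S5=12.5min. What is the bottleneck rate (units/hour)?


Bottleneck = longest station time
Station times: [13.9, 4.4, 6.0, 10.9, 12.5]
Max = 13.9 min
Rate = 60 / 13.9
= 4.32 units/hour (bottleneck: 13.9min)


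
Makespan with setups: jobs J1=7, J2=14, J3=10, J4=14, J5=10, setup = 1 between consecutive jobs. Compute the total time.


Makespan = Σ processing + (n-1) × setup
= (7 + 14 + 10 + 14 + 10) + (5-1)×1
= 55 + 4
= 59 time units


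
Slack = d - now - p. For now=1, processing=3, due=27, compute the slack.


Slack = due - current_time - processing
= 27 - 1 - 3
= 23


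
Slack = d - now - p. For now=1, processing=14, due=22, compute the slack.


Slack = due - current_time - processing
= 22 - 1 - 14
= 7


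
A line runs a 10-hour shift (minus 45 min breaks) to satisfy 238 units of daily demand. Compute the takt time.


Available = 10×60 - 45 = 555 min
Takt time = 555 / 238
= 2.33 min/unit


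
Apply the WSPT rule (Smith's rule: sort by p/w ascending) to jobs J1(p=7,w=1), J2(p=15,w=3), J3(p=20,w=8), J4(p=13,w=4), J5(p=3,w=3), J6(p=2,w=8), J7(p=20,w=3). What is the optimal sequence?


WSPT (Smith's rule): sort by p/w ascending
  J6: p/w = 2/8 = 0.250
  J5: p/w = 3/3 = 1.000
  J3: p/w = 20/8 = 2.500
  J4: p/w = 13/4 = 3.250
  J2: p/w = 15/3 = 5.000
  J7: p/w = 20/3 = 6.667
  J1: p/w = 7/1 = 7.000
Order: J6 → J5 → J3 → J4 → J2 → J7 → J1


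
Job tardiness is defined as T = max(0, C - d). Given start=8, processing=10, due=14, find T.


Completion = start + processing = 8 + 10 = 18
Tardiness = max(0, C - d) = max(0, 18 - 14)
= max(0, 4)
= 4


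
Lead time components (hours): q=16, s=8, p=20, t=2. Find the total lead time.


Lead time = queue + setup + processing + transit
= 16 + 8 + 20 + 2
= 46 hours


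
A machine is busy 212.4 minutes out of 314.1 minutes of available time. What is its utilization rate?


Utilization = busy / total × 100
= 212.4 / 314.1 × 100
= 67.6%


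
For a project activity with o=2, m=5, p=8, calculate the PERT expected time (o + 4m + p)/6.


te = (o + 4m + p) / 6
= (2 + 4×5 + 8) / 6
= (2 + 20 + 8) / 6
= 30 / 6
= 5.00


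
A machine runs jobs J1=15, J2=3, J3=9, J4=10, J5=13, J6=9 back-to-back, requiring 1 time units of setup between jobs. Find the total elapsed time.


Makespan = Σ processing + (n-1) × setup
= (15 + 3 + 9 + 10 + 13 + 9) + (6-1)×1
= 59 + 5
= 64 time units


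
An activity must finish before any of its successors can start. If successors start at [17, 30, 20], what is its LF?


LF = min of all successor start times
Successors start at: [17, 30, 20]
LF = min(17, 30, 20)
= 17


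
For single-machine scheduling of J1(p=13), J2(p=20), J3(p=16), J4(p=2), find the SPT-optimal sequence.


SPT: sort by shortest processing time
  J4: p=2
  J1: p=13
  J3: p=16
  J2: p=20
Order: J4 → J1 → J3 → J2


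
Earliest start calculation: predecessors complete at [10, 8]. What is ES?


ES = max of all predecessor completion times
Predecessors: [10, 8]
ES = max(10, 8)
= 10


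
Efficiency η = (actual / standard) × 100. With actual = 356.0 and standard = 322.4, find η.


Efficiency = (actual / standard) × 100
= (356.0 / 322.4) × 100
= 110.4%


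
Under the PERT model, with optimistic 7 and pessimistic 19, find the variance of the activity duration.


σ² = ((p - o) / 6)² = (p - o)² / 36
= (19 - 7)² / 36
= 12² / 36
= 144 / 36
= 4.0000


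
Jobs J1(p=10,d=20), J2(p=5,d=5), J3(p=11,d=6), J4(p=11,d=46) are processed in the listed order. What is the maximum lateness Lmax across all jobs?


Lateness per job (L = C - d):
  J1: C=10, d=20, L=-10
  J2: C=15, d=5, L=10
  J3: C=26, d=6, L=20
  J4: C=37, d=46, L=-9
Lmax = max(-10, 10, 20, -9)
= 20


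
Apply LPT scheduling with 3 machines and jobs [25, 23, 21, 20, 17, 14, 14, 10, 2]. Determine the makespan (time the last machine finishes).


Jobs (LPT sorted): [25, 23, 21, 20, 17, 14, 14, 10, 2]
Machines: 3
  J=25 → Machine 1 (load: 0+25=25)
  J=23 → Machine 2 (load: 0+23=23)
  J=21 → Machine 3 (load: 0+21=21)
  J=20 → Machine 3 (load: 21+20=41)
  J=17 → Machine 2 (load: 23+17=40)
  J=14 → Machine 1 (load: 25+14=39)
  J=14 → Machine 1 (load: 39+14=53)
  J=10 → Machine 2 (load: 40+10=50)
  J=2 → Machine 3 (load: 41+2=43)
Machine loads: [53, 50, 43]
Makespan = max = 53 time units


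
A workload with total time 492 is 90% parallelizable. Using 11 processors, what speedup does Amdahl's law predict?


Amdahl's law: T_p = T × ((1-p) + p/N)
= 492 × ((1-0.9) + 0.9/11)
= 492 × (0.10 + 0.0818)
= 492 × 0.1818
= 89.45
Speedup = 492/89.45
= 5.50×


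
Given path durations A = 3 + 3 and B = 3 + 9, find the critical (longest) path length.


Path A: 3 + 3 = 6
Path B: 3 + 9 = 12
Critical path = longest = max(6, 12)
= 12 (Path B)


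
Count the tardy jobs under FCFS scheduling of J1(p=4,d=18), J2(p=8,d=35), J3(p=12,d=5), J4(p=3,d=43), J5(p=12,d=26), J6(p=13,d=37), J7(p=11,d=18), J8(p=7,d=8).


Completion vs due date:
  J1: C=4, d=18 → on time
  J2: C=12, d=35 → on time
  J3: C=24, d=5 → TARDY
  J4: C=27, d=43 → on time
  J5: C=39, d=26 → TARDY
  J6: C=52, d=37 → TARDY
  J7: C=63, d=18 → TARDY
  J8: C=70, d=8 → TARDY
Tardy jobs: J3, J5, J6, J7, J8
Count = 5


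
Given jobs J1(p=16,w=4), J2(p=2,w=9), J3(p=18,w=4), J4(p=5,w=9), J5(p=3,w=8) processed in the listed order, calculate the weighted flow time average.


Completion times:
  J1: C=16, w×C=4×16=64
  J2: C=18, w×C=9×18=162
  J3: C=36, w×C=4×36=144
  J4: C=41, w×C=9×41=369
  J5: C=44, w×C=8×44=352
Sum w×C = 1091
Sum w = 34
Weighted avg = 1091/34
= 32.09


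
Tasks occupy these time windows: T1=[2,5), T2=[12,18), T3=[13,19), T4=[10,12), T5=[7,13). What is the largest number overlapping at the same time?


Check each time point for overlaps:
  t=10: 2 tasks active (T4, T5)
Max concurrent = 2


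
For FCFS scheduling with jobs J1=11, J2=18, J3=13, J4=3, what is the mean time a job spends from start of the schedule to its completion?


Completion times:
  J1: completes at 11
  J2: completes at 29
  J3: completes at 42
  J4: completes at 45
Sum = 127
Average = 127/4
= 31.75


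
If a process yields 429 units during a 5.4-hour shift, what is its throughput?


Throughput = units / time
= 429 / 5.4
= 79.4 units/hour


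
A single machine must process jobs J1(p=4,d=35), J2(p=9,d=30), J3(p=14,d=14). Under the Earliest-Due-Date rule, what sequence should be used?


EDD: sort by earliest due date
  J3: d=14, p=14
  J2: d=30, p=9
  J1: d=35, p=4
Order: J3 → J2 → J1


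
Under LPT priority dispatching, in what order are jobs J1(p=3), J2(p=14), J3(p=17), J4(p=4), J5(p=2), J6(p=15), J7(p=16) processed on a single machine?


LPT: sort by longest processing time first
  J3: p=17
  J7: p=16
  J6: p=15
  J2: p=14
  J4: p=4
  J1: p=3
  J5: p=2
Order: J3 → J7 → J6 → J2 → J4 → J1 → J5


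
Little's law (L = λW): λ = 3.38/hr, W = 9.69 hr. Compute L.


Little's law: L = λ × W
= 3.38 × 9.69
= 32.75


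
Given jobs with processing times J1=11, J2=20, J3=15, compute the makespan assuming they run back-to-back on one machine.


Sequential makespan: sum all processing times
= 11 + 20 + 15
= 46 time units


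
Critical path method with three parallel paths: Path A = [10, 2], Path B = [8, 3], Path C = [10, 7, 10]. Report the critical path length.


Path A: 10 + 2 = 12
Path B: 8 + 3 = 11
Path C: 10 + 7 + 10 = 27
Critical path = longest = max(12, 11, 27)
= 27 (Path C)


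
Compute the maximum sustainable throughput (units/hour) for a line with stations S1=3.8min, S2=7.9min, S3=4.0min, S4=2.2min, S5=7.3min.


Bottleneck = longest station time
Station times: [3.8, 7.9, 4.0, 2.2, 7.3]
Max = 7.9 min
Rate = 60 / 7.9
= 7.59 units/hour (bottleneck: 7.9min)


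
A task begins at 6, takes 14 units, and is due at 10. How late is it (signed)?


Completion = 6 + 14 = 20
Lateness = C - d = 20 - 10
= 10


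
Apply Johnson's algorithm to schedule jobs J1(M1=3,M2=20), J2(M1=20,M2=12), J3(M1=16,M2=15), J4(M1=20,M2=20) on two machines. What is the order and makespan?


Johnson's rule:
Group 1 (M1≤M2, sort by M1): ['J1', 'J4']
Group 2 (M1>M2, sort desc M2): ['J3', 'J2']
Sequence: J1 → J4 → J3 → J2
Makespan calculation:
  J1: M1 done=3, M2 done=23
  J4: M1 done=23, M2 done=43
  J3: M1 done=39, M2 done=58
  J2: M1 done=59, M2 done=71
= Sequence: J1 → J4 → J3 → J2, Makespan: 71


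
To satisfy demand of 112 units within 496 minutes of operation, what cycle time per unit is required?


Cycle time = available time / demand
= 496 / 112
= 4.43 min/unit


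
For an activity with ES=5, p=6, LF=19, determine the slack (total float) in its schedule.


EF = ES + duration = 5 + 6 = 11
LS = LF - duration = 19 - 6 = 13
Total Float = LF - EF = 19 - 11
(or LS - ES = 13 - 5)
= 8


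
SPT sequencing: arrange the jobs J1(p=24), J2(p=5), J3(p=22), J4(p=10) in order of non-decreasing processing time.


SPT: sort by shortest processing time
  J2: p=5
  J4: p=10
  J3: p=22
  J1: p=24
Order: J2 → J4 → J3 → J1


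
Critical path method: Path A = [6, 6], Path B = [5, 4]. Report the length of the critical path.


Path A: 6 + 6 = 12
Path B: 5 + 4 = 9
Critical path = longest = max(12, 9)
= 12 (Path A)


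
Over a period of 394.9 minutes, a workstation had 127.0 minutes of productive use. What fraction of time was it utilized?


Utilization = busy / total × 100
= 127.0 / 394.9 × 100
= 32.2%


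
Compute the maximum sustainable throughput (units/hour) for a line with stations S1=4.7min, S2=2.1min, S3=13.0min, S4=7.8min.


Bottleneck = longest station time
Station times: [4.7, 2.1, 13.0, 7.8]
Max = 13.0 min
Rate = 60 / 13.0
= 4.62 units/hour (bottleneck: 13.0min)


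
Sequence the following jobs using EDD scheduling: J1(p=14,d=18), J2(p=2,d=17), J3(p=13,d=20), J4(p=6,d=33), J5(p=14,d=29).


EDD: sort by earliest due date
  J2: d=17, p=2
  J1: d=18, p=14
  J3: d=20, p=13
  J5: d=29, p=14
  J4: d=33, p=6
Order: J2 → J1 → J3 → J5 → J4


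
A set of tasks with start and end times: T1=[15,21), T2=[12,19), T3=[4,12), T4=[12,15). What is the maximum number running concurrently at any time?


Check each time point for overlaps:
  t=12: 2 tasks active (T2, T4)
Max concurrent = 2


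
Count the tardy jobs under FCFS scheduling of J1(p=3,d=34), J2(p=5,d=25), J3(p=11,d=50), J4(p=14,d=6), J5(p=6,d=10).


Completion vs due date:
  J1: C=3, d=34 → on time
  J2: C=8, d=25 → on time
  J3: C=19, d=50 → on time
  J4: C=33, d=6 → TARDY
  J5: C=39, d=10 → TARDY
Tardy jobs: J4, J5
Count = 2


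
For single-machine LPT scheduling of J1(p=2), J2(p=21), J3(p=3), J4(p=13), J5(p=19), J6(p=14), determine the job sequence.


LPT: sort by longest processing time first
  J2: p=21
  J5: p=19
  J6: p=14
  J4: p=13
  J3: p=3
  J1: p=2
Order: J2 → J5 → J6 → J4 → J3 → J1


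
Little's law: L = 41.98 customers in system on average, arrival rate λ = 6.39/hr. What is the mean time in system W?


Little's law: L = λW → W = L / λ
= 41.98 / 6.39
= 6.57 hours


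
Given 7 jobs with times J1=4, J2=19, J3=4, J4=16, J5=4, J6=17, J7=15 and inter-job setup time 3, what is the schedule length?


Makespan = Σ processing + (n-1) × setup
= (4 + 19 + 4 + 16 + 4 + 17 + 15) + (7-1)×3
= 79 + 18
= 97 time units


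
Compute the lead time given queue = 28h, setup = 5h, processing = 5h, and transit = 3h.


Lead time = queue + setup + processing + transit
= 28 + 5 + 5 + 3
= 41 hours


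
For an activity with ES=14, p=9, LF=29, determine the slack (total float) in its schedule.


EF = ES + duration = 14 + 9 = 23
LS = LF - duration = 29 - 9 = 20
Total Float = LF - EF = 29 - 23
(or LS - ES = 20 - 14)
= 6


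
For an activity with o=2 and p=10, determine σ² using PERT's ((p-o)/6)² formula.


σ² = ((p - o) / 6)² = (p - o)² / 36
= (10 - 2)² / 36
= 8² / 36
= 64 / 36
= 1.7778


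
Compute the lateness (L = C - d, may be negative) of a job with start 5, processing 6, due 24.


Completion = 5 + 6 = 11
Lateness = C - d = 11 - 24
= -13


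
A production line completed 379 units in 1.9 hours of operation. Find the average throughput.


Throughput = units / time
= 379 / 1.9
= 199.5 units/hour


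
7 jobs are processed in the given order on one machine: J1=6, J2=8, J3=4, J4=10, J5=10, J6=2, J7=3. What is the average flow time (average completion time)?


Completion times:
  J1: completes at 6
  J2: completes at 14
  J3: completes at 18
  J4: completes at 28
  J5: completes at 38
  J6: completes at 40
  J7: completes at 43
Sum = 187
Average = 187/7
= 26.71


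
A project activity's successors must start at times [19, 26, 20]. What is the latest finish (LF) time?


LF = min of all successor start times
Successors start at: [19, 26, 20]
LF = min(19, 26, 20)
= 19


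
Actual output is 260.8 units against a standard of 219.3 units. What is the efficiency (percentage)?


Efficiency = (actual / standard) × 100
= (260.8 / 219.3) × 100
= 118.9%


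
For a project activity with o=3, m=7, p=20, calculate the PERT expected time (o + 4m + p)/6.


te = (o + 4m + p) / 6
= (3 + 4×7 + 20) / 6
= (3 + 28 + 20) / 6
= 51 / 6
= 8.50


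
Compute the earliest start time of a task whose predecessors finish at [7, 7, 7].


ES = max of all predecessor completion times
Predecessors: [7, 7, 7]
ES = max(7, 7, 7)
= 7


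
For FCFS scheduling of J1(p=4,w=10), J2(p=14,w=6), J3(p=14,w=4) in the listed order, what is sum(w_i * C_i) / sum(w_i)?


Completion times:
  J1: C=4, w×C=10×4=40
  J2: C=18, w×C=6×18=108
  J3: C=32, w×C=4×32=128
Sum w×C = 276
Sum w = 20
Weighted avg = 276/20
= 13.80


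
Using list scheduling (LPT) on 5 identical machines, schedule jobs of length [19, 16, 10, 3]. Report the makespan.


Jobs (LPT sorted): [19, 16, 10, 3]
Machines: 5
  J=19 → Machine 1 (load: 0+19=19)
  J=16 → Machine 2 (load: 0+16=16)
  J=10 → Machine 3 (load: 0+10=10)
  J=3 → Machine 4 (load: 0+3=3)
Machine loads: [19, 16, 10, 3, 0]
Makespan = max = 19 time units


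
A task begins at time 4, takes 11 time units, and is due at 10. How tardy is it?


Completion = start + processing = 4 + 11 = 15
Tardiness = max(0, C - d) = max(0, 15 - 10)
= max(0, 5)
= 5


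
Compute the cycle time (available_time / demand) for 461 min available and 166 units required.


Cycle time = available time / demand
= 461 / 166
= 2.78 min/unit


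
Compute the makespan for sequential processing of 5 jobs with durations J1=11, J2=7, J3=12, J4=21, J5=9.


Sequential makespan: sum all processing times
= 11 + 7 + 12 + 21 + 9
= 60 time units


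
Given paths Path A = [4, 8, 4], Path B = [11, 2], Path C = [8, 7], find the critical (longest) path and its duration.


Path A: 4 + 8 + 4 = 16
Path B: 11 + 2 = 13
Path C: 8 + 7 = 15
Critical path = longest = max(16, 13, 15)
= 16 (Path A)


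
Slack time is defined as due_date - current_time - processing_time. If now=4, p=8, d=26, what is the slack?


Slack = due - current_time - processing
= 26 - 4 - 8
= 14


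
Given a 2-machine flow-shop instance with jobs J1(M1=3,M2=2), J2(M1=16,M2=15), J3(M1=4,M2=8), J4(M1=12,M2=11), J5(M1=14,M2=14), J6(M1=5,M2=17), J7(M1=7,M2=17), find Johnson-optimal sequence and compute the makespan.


Johnson's rule:
Group 1 (M1≤M2, sort by M1): ['J3', 'J6', 'J7', 'J5']
Group 2 (M1>M2, sort desc M2): ['J2', 'J4', 'J1']
Sequence: J3 → J6 → J7 → J5 → J2 → J4 → J1
Makespan calculation:
  J3: M1 done=4, M2 done=12
  J6: M1 done=9, M2 done=29
  J7: M1 done=16, M2 done=46
  J5: M1 done=30, M2 done=60
  J2: M1 done=46, M2 done=75
  J4: M1 done=58, M2 done=86
  J1: M1 done=61, M2 done=88
= Sequence: J3 → J6 → J7 → J5 → J2 → J4 → J1, Makespan: 88


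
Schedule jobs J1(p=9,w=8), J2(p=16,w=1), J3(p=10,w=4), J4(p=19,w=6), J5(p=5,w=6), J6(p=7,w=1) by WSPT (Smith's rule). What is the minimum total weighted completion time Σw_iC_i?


WSPT order (by p/w): J5 → J1 → J3 → J4 → J6 → J2
  J5: C=5, w·C=6×5=30
  J1: C=14, w·C=8×14=112
  J3: C=24, w·C=4×24=96
  J4: C=43, w·C=6×43=258
  J6: C=50, w·C=1×50=50
  J2: C=66, w·C=1×66=66
Σ w·C = 612
= 612


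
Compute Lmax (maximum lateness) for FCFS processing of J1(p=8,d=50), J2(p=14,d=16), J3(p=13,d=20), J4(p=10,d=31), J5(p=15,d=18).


Lateness per job (L = C - d):
  J1: C=8, d=50, L=-42
  J2: C=22, d=16, L=6
  J3: C=35, d=20, L=15
  J4: C=45, d=31, L=14
  J5: C=60, d=18, L=42
Lmax = max(-42, 6, 15, 14, 42)
= 42


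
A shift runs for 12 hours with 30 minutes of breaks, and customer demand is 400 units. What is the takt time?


Available = 12×60 - 30 = 690 min
Takt time = 690 / 400
= 1.73 min/unit


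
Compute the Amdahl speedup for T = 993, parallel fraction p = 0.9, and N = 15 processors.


Amdahl's law: T_p = T × ((1-p) + p/N)
= 993 × ((1-0.9) + 0.9/15)
= 993 × (0.10 + 0.0600)
= 993 × 0.1600
= 158.88
Speedup = 993/158.88
= 6.25×


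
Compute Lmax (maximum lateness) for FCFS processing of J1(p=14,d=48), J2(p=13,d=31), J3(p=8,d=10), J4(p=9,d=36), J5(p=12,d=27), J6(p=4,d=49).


Lateness per job (L = C - d):
  J1: C=14, d=48, L=-34
  J2: C=27, d=31, L=-4
  J3: C=35, d=10, L=25
  J4: C=44, d=36, L=8
  J5: C=56, d=27, L=29
  J6: C=60, d=49, L=11
Lmax = max(-34, -4, 25, 8, 29, 11)
= 29


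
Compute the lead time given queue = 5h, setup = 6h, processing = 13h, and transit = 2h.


Lead time = queue + setup + processing + transit
= 5 + 6 + 13 + 2
= 26 hours


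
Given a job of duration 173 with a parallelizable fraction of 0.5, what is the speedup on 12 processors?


Amdahl's law: T_p = T × ((1-p) + p/N)
= 173 × ((1-0.5) + 0.5/12)
= 173 × (0.50 + 0.0417)
= 173 × 0.5417
= 93.71
Speedup = 173/93.71
= 1.85×


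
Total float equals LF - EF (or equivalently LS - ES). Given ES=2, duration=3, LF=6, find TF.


EF = ES + duration = 2 + 3 = 5
LS = LF - duration = 6 - 3 = 3
Total Float = LF - EF = 6 - 5
(or LS - ES = 3 - 2)
= 1


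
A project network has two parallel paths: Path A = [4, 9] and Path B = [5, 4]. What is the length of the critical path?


Path A: 4 + 9 = 13
Path B: 5 + 4 = 9
Critical path = longest = max(13, 9)
= 13 (Path A)


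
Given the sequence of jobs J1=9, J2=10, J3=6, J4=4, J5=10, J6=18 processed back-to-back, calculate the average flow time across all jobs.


Completion times:
  J1: completes at 9
  J2: completes at 19
  J3: completes at 25
  J4: completes at 29
  J5: completes at 39
  J6: completes at 57
Sum = 178
Average = 178/6
= 29.67


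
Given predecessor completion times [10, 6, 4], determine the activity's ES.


ES = max of all predecessor completion times
Predecessors: [10, 6, 4]
ES = max(10, 6, 4)
= 10


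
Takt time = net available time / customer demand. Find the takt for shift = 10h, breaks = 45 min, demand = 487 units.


Available = 10×60 - 45 = 555 min
Takt time = 555 / 487
= 1.14 min/unit


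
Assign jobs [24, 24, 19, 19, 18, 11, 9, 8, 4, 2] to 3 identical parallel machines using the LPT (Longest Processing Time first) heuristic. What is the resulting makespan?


Jobs (LPT sorted): [24, 24, 19, 19, 18, 11, 9, 8, 4, 2]
Machines: 3
  J=24 → Machine 1 (load: 0+24=24)
  J=24 → Machine 2 (load: 0+24=24)
  J=19 → Machine 3 (load: 0+19=19)
  J=19 → Machine 3 (load: 19+19=38)
  J=18 → Machine 1 (load: 24+18=42)
  J=11 → Machine 2 (load: 24+11=35)
  J=9 → Machine 2 (load: 35+9=44)
  J=8 → Machine 3 (load: 38+8=46)
  J=4 → Machine 1 (load: 42+4=46)
  J=2 → Machine 2 (load: 44+2=46)
Machine loads: [46, 46, 46]
Makespan = max = 46 time units


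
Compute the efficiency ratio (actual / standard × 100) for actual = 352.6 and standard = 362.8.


Efficiency = (actual / standard) × 100
= (352.6 / 362.8) × 100
= 97.2%


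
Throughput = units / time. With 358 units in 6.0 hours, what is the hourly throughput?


Throughput = units / time
= 358 / 6.0
= 59.7 units/hour


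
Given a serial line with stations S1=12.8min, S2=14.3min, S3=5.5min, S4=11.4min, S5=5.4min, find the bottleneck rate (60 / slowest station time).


Bottleneck = longest station time
Station times: [12.8, 14.3, 5.5, 11.4, 5.4]
Max = 14.3 min
Rate = 60 / 14.3
= 4.20 units/hour (bottleneck: 14.3min)


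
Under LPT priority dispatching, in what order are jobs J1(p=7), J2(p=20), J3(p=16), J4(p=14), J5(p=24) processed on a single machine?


LPT: sort by longest processing time first
  J5: p=24
  J2: p=20
  J3: p=16
  J4: p=14
  J1: p=7
Order: J5 → J2 → J3 → J4 → J1


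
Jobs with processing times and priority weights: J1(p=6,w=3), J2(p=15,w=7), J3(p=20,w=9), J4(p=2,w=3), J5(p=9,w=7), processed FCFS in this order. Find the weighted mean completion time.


Completion times:
  J1: C=6, w×C=3×6=18
  J2: C=21, w×C=7×21=147
  J3: C=41, w×C=9×41=369
  J4: C=43, w×C=3×43=129
  J5: C=52, w×C=7×52=364
Sum w×C = 1027
Sum w = 29
Weighted avg = 1027/29
= 35.41


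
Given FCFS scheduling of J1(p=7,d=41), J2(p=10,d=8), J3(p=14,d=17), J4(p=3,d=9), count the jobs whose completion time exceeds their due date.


Completion vs due date:
  J1: C=7, d=41 → on time
  J2: C=17, d=8 → TARDY
  J3: C=31, d=17 → TARDY
  J4: C=34, d=9 → TARDY
Tardy jobs: J2, J3, J4
Count = 3


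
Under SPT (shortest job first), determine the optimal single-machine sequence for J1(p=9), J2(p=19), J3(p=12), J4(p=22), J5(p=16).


SPT: sort by shortest processing time
  J1: p=9
  J3: p=12
  J5: p=16
  J2: p=19
  J4: p=22
Order: J1 → J3 → J5 → J2 → J4


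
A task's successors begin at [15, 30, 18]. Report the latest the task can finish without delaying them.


LF = min of all successor start times
Successors start at: [15, 30, 18]
LF = min(15, 30, 18)
= 15


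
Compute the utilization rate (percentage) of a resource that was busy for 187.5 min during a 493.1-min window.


Utilization = busy / total × 100
= 187.5 / 493.1 × 100
= 38.0%


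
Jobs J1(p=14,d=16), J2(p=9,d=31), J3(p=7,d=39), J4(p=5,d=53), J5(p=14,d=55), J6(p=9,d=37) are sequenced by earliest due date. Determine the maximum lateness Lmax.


EDD order: J1 → J2 → J6 → J3 → J4 → J5
Completion and lateness:
  J1: C=14, d=16, L=14-16=-2
  J2: C=23, d=31, L=23-31=-8
  J6: C=32, d=37, L=32-37=-5
  J3: C=39, d=39, L=39-39=0
  J4: C=44, d=53, L=44-53=-9
  J5: C=58, d=55, L=58-55=3
Lmax = max(-2, -8, -5, 0, -9, 3)
= 3


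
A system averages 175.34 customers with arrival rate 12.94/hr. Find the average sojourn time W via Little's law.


Little's law: L = λW → W = L / λ
= 175.34 / 12.94
= 13.55 hours


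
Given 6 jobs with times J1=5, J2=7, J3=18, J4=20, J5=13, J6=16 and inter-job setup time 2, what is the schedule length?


Makespan = Σ processing + (n-1) × setup
= (5 + 7 + 18 + 20 + 13 + 16) + (6-1)×2
= 79 + 10
= 89 time units


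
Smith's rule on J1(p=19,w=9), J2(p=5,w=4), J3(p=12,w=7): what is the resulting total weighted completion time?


WSPT order (by p/w): J2 → J3 → J1
  J2: C=5, w·C=4×5=20
  J3: C=17, w·C=7×17=119
  J1: C=36, w·C=9×36=324
Σ w·C = 463
= 463


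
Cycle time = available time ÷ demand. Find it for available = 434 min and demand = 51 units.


Cycle time = available time / demand
= 434 / 51
= 8.51 min/unit


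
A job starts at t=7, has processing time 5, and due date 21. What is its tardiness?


Completion = start + processing = 7 + 5 = 12
Tardiness = max(0, C - d) = max(0, 12 - 21)
= max(0, -9)
= 0


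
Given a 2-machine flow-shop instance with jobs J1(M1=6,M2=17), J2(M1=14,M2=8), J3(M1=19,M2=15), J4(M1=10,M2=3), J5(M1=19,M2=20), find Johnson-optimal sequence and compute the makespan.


Johnson's rule:
Group 1 (M1≤M2, sort by M1): ['J1', 'J5']
Group 2 (M1>M2, sort desc M2): ['J3', 'J2', 'J4']
Sequence: J1 → J5 → J3 → J2 → J4
Makespan calculation:
  J1: M1 done=6, M2 done=23
  J5: M1 done=25, M2 done=45
  J3: M1 done=44, M2 done=60
  J2: M1 done=58, M2 done=68
  J4: M1 done=68, M2 done=71
= Sequence: J1 → J5 → J3 → J2 → J4, Makespan: 71


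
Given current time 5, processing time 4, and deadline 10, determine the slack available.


Slack = due - current_time - processing
= 10 - 5 - 4
= 1


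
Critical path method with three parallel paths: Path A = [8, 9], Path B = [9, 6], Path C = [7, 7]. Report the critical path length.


Path A: 8 + 9 = 17
Path B: 9 + 6 = 15
Path C: 7 + 7 = 14
Critical path = longest = max(17, 15, 14)
= 17 (Path A)


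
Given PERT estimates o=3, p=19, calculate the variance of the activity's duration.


σ² = ((p - o) / 6)² = (p - o)² / 36
= (19 - 3)² / 36
= 16² / 36
= 256 / 36
= 7.1111


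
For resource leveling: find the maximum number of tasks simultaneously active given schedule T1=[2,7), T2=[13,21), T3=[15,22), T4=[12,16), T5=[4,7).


Check each time point for overlaps:
  t=15: 3 tasks active (T2, T3, T4)
Max concurrent = 3


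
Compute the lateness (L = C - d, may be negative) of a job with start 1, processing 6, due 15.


Completion = 1 + 6 = 7
Lateness = C - d = 7 - 15
= -8


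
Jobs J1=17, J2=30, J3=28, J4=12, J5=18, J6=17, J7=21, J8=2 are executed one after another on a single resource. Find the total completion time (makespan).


Sequential makespan: sum all processing times
= 17 + 30 + 28 + 12 + 18 + 17 + 21 + 2
= 145 time units


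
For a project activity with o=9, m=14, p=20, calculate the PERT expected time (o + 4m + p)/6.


te = (o + 4m + p) / 6
= (9 + 4×14 + 20) / 6
= (9 + 56 + 20) / 6
= 85 / 6
= 14.17


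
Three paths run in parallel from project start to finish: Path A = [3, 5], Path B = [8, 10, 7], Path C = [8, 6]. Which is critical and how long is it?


Path A: 3 + 5 = 8
Path B: 8 + 10 + 7 = 25
Path C: 8 + 6 = 14
Critical path = longest = max(8, 25, 14)
= 25 (Path B)


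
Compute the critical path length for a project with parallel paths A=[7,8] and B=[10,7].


Path A: 7 + 8 = 15
Path B: 10 + 7 = 17
Critical path = longest = max(15, 17)
= 17 (Path B)


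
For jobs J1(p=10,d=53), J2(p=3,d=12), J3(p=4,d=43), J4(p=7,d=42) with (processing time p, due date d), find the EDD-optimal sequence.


EDD: sort by earliest due date
  J2: d=12, p=3
  J4: d=42, p=7
  J3: d=43, p=4
  J1: d=53, p=10
Order: J2 → J4 → J3 → J1


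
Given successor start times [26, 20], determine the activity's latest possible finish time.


LF = min of all successor start times
Successors start at: [26, 20]
LF = min(26, 20)
= 20


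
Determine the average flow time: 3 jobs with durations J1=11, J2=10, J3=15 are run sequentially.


Completion times:
  J1: completes at 11
  J2: completes at 21
  J3: completes at 36
Sum = 68
Average = 68/3
= 22.67


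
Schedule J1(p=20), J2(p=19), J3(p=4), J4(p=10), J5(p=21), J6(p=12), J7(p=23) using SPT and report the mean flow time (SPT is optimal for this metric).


SPT order: J3 → J4 → J6 → J2 → J1 → J5 → J7
Completion times:
  J3: C=4
  J4: C=14
  J6: C=26
  J2: C=45
  J1: C=65
  J5: C=86
  J7: C=109
Sum = 349, n = 7
Mean flow = 349/7
= 49.86


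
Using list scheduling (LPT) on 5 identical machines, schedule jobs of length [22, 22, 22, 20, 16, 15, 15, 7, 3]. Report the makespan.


Jobs (LPT sorted): [22, 22, 22, 20, 16, 15, 15, 7, 3]
Machines: 5
  J=22 → Machine 1 (load: 0+22=22)
  J=22 → Machine 2 (load: 0+22=22)
  J=22 → Machine 3 (load: 0+22=22)
  J=20 → Machine 4 (load: 0+20=20)
  J=16 → Machine 5 (load: 0+16=16)
  J=15 → Machine 5 (load: 16+15=31)
  J=15 → Machine 4 (load: 20+15=35)
  J=7 → Machine 1 (load: 22+7=29)
  J=3 → Machine 2 (load: 22+3=25)
Machine loads: [29, 25, 22, 35, 31]
Makespan = max = 35 time units


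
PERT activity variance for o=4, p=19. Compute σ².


σ² = ((p - o) / 6)² = (p - o)² / 36
= (19 - 4)² / 36
= 15² / 36
= 225 / 36
= 6.2500


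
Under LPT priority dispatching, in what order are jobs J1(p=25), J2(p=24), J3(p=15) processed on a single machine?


LPT: sort by longest processing time first
  J1: p=25
  J2: p=24
  J3: p=15
Order: J1 → J2 → J3


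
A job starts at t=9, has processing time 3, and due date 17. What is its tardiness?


Completion = start + processing = 9 + 3 = 12
Tardiness = max(0, C - d) = max(0, 12 - 17)
= max(0, -5)
= 0


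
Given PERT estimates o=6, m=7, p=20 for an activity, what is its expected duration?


te = (o + 4m + p) / 6
= (6 + 4×7 + 20) / 6
= (6 + 28 + 20) / 6
= 54 / 6
= 9.00


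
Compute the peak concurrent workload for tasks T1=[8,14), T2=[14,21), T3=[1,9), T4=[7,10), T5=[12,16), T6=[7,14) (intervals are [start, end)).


Check each time point for overlaps:
  t=8: 4 tasks active (T1, T3, T4, T6)
Max concurrent = 4


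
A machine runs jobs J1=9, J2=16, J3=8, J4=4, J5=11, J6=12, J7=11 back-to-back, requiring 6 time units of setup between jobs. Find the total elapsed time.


Makespan = Σ processing + (n-1) × setup
= (9 + 16 + 8 + 4 + 11 + 12 + 11) + (7-1)×6
= 71 + 36
= 107 time units


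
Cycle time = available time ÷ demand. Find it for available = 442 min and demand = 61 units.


Cycle time = available time / demand
= 442 / 61
= 7.25 min/unit


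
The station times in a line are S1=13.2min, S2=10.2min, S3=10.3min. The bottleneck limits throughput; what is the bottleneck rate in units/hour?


Bottleneck = longest station time
Station times: [13.2, 10.2, 10.3]
Max = 13.2 min
Rate = 60 / 13.2
= 4.55 units/hour (bottleneck: 13.2min)


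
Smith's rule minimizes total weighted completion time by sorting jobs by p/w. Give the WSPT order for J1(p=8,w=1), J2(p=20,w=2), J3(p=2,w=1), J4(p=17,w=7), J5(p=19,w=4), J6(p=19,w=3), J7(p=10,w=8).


WSPT (Smith's rule): sort by p/w ascending
  J7: p/w = 10/8 = 1.250
  J3: p/w = 2/1 = 2.000
  J4: p/w = 17/7 = 2.429
  J5: p/w = 19/4 = 4.750
  J6: p/w = 19/3 = 6.333
  J1: p/w = 8/1 = 8.000
  J2: p/w = 20/2 = 10.000
Order: J7 → J3 → J4 → J5 → J6 → J1 → J2


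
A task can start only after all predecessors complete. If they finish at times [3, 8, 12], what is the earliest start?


ES = max of all predecessor completion times
Predecessors: [3, 8, 12]
ES = max(3, 8, 12)
= 12


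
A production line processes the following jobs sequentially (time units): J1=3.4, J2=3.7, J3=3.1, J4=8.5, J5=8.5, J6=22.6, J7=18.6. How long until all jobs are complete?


Sequential makespan: sum all processing times
= 3.4 + 3.7 + 3.1 + 8.5 + 8.5 + 22.6 + 18.6
= 68.4 time units


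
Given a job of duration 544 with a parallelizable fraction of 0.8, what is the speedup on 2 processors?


Amdahl's law: T_p = T × ((1-p) + p/N)
= 544 × ((1-0.8) + 0.8/2)
= 544 × (0.20 + 0.4000)
= 544 × 0.6000
= 326.40
Speedup = 544/326.40
= 1.67×


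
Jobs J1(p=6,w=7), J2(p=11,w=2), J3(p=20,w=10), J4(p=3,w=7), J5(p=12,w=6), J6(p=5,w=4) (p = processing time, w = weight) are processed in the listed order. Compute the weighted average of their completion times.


Completion times:
  J1: C=6, w×C=7×6=42
  J2: C=17, w×C=2×17=34
  J3: C=37, w×C=10×37=370
  J4: C=40, w×C=7×40=280
  J5: C=52, w×C=6×52=312
  J6: C=57, w×C=4×57=228
Sum w×C = 1266
Sum w = 36
Weighted avg = 1266/36
= 35.17


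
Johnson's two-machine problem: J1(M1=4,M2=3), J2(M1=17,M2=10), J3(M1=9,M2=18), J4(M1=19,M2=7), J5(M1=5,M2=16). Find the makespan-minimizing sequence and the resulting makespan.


Johnson's rule:
Group 1 (M1≤M2, sort by M1): ['J5', 'J3']
Group 2 (M1>M2, sort desc M2): ['J2', 'J4', 'J1']
Sequence: J5 → J3 → J2 → J4 → J1
Makespan calculation:
  J5: M1 done=5, M2 done=21
  J3: M1 done=14, M2 done=39
  J2: M1 done=31, M2 done=49
  J4: M1 done=50, M2 done=57
  J1: M1 done=54, M2 done=60
= Sequence: J5 → J3 → J2 → J4 → J1, Makespan: 60


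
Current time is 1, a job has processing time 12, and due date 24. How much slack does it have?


Slack = due - current_time - processing
= 24 - 1 - 12
= 11


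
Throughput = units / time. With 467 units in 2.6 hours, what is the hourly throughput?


Throughput = units / time
= 467 / 2.6
= 179.6 units/hour


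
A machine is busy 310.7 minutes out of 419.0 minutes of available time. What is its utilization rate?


Utilization = busy / total × 100
= 310.7 / 419.0 × 100
= 74.2%


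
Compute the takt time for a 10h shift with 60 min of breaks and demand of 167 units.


Available = 10×60 - 60 = 540 min
Takt time = 540 / 167
= 3.23 min/unit


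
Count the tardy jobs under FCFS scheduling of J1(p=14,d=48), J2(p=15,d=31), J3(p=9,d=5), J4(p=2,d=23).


Completion vs due date:
  J1: C=14, d=48 → on time
  J2: C=29, d=31 → on time
  J3: C=38, d=5 → TARDY
  J4: C=40, d=23 → TARDY
Tardy jobs: J3, J4
Count = 2


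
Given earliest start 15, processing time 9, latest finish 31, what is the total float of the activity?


EF = ES + duration = 15 + 9 = 24
LS = LF - duration = 31 - 9 = 22
Total Float = LF - EF = 31 - 24
(or LS - ES = 22 - 15)
= 7


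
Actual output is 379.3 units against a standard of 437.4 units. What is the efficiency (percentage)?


Efficiency = (actual / standard) × 100
= (379.3 / 437.4) × 100
= 86.7%


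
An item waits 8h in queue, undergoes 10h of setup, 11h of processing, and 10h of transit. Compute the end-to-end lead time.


Lead time = queue + setup + processing + transit
= 8 + 10 + 11 + 10
= 39 hours


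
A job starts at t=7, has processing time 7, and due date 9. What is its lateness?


Completion = 7 + 7 = 14
Lateness = C - d = 14 - 9
= 5


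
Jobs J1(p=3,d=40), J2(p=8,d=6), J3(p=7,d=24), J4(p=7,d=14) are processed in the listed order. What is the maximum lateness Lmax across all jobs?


Lateness per job (L = C - d):
  J1: C=3, d=40, L=-37
  J2: C=11, d=6, L=5
  J3: C=18, d=24, L=-6
  J4: C=25, d=14, L=11
Lmax = max(-37, 5, -6, 11)
= 11


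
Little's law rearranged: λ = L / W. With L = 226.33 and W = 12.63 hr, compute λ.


Little's law: L = λW → λ = L / W
= 226.33 / 12.63
= 17.92 per hour


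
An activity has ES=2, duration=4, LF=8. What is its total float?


EF = ES + duration = 2 + 4 = 6
LS = LF - duration = 8 - 4 = 4
Total Float = LF - EF = 8 - 6
(or LS - ES = 4 - 2)
= 2


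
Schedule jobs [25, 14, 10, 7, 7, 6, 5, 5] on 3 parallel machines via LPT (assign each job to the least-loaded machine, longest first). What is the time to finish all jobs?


Jobs (LPT sorted): [25, 14, 10, 7, 7, 6, 5, 5]
Machines: 3
  J=25 → Machine 1 (load: 0+25=25)
  J=14 → Machine 2 (load: 0+14=14)
  J=10 → Machine 3 (load: 0+10=10)
  J=7 → Machine 3 (load: 10+7=17)
  J=7 → Machine 2 (load: 14+7=21)
  J=6 → Machine 3 (load: 17+6=23)
  J=5 → Machine 2 (load: 21+5=26)
  J=5 → Machine 3 (load: 23+5=28)
Machine loads: [25, 26, 28]
Makespan = max = 28 time units


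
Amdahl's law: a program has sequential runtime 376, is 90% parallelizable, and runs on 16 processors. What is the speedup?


Amdahl's law: T_p = T × ((1-p) + p/N)
= 376 × ((1-0.9) + 0.9/16)
= 376 × (0.10 + 0.0563)
= 376 × 0.1562
= 58.75
Speedup = 376/58.75
= 6.40×


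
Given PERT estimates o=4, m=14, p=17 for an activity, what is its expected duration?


te = (o + 4m + p) / 6
= (4 + 4×14 + 17) / 6
= (4 + 56 + 17) / 6
= 77 / 6
= 12.83


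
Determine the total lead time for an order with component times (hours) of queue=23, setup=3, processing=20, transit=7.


Lead time = queue + setup + processing + transit
= 23 + 3 + 20 + 7
= 53 hours


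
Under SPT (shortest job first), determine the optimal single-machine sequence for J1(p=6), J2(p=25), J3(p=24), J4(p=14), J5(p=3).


SPT: sort by shortest processing time
  J5: p=3
  J1: p=6
  J4: p=14
  J3: p=24
  J2: p=25
Order: J5 → J1 → J4 → J3 → J2


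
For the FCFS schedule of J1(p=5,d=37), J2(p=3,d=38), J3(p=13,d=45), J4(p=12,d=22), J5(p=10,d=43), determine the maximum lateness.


Lateness per job (L = C - d):
  J1: C=5, d=37, L=-32
  J2: C=8, d=38, L=-30
  J3: C=21, d=45, L=-24
  J4: C=33, d=22, L=11
  J5: C=43, d=43, L=0
Lmax = max(-32, -30, -24, 11, 0)
= 11


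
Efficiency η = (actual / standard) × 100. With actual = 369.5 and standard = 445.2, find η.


Efficiency = (actual / standard) × 100
= (369.5 / 445.2) × 100
= 83.0%


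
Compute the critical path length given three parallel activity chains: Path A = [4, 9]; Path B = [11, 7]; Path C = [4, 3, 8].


Path A: 4 + 9 = 13
Path B: 11 + 7 = 18
Path C: 4 + 3 + 8 = 15
Critical path = longest = max(13, 18, 15)
= 18 (Path B)


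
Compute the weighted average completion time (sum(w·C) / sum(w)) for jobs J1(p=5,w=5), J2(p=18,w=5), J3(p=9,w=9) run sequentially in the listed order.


Completion times:
  J1: C=5, w×C=5×5=25
  J2: C=23, w×C=5×23=115
  J3: C=32, w×C=9×32=288
Sum w×C = 428
Sum w = 19
Weighted avg = 428/19
= 22.53


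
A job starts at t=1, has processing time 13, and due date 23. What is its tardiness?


Completion = start + processing = 1 + 13 = 14
Tardiness = max(0, C - d) = max(0, 14 - 23)
= max(0, -9)
= 0


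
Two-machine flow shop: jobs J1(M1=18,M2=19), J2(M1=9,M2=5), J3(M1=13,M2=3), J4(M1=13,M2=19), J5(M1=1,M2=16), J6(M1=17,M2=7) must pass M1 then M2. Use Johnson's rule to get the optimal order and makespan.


Johnson's rule:
Group 1 (M1≤M2, sort by M1): ['J5', 'J4', 'J1']
Group 2 (M1>M2, sort desc M2): ['J6', 'J2', 'J3']
Sequence: J5 → J4 → J1 → J6 → J2 → J3
Makespan calculation:
  J5: M1 done=1, M2 done=17
  J4: M1 done=14, M2 done=36
  J1: M1 done=32, M2 done=55
  J6: M1 done=49, M2 done=62
  J2: M1 done=58, M2 done=67
  J3: M1 done=71, M2 done=74
= Sequence: J5 → J4 → J1 → J6 → J2 → J3, Makespan: 74


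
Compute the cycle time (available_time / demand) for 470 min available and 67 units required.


Cycle time = available time / demand
= 470 / 67
= 7.01 min/unit


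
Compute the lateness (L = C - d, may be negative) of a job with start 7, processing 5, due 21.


Completion = 7 + 5 = 12
Lateness = C - d = 12 - 21
= -9


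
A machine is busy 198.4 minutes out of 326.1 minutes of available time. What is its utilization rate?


Utilization = busy / total × 100
= 198.4 / 326.1 × 100
= 60.8%
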